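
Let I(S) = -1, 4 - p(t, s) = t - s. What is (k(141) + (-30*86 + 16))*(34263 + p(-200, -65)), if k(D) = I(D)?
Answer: -88241130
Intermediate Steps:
p(t, s) = 4 + s - t (p(t, s) = 4 - (t - s) = 4 + (s - t) = 4 + s - t)
k(D) = -1
(k(141) + (-30*86 + 16))*(34263 + p(-200, -65)) = (-1 + (-30*86 + 16))*(34263 + (4 - 65 - 1*(-200))) = (-1 + (-2580 + 16))*(34263 + (4 - 65 + 200)) = (-1 - 2564)*(34263 + 139) = -2565*34402 = -88241130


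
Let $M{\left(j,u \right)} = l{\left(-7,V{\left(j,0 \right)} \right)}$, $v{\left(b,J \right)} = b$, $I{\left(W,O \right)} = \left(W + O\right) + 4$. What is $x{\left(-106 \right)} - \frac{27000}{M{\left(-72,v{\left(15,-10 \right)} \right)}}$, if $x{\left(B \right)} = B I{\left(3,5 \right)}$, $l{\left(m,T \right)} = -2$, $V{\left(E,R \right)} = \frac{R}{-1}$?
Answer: $12228$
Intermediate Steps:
$V{\left(E,R \right)} = - R$ ($V{\left(E,R \right)} = R \left(-1\right) = - R$)
$I{\left(W,O \right)} = 4 + O + W$ ($I{\left(W,O \right)} = \left(O + W\right) + 4 = 4 + O + W$)
$M{\left(j,u \right)} = -2$
$x{\left(B \right)} = 12 B$ ($x{\left(B \right)} = B \left(4 + 5 + 3\right) = B 12 = 12 B$)
$x{\left(-106 \right)} - \frac{27000}{M{\left(-72,v{\left(15,-10 \right)} \right)}} = 12 \left(-106\right) - \frac{27000}{-2} = -1272 - 27000 \left(- \frac{1}{2}\right) = -1272 - -13500 = -1272 + 13500 = 12228$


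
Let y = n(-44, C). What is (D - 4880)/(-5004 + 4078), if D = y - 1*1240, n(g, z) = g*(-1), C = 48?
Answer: 3038/463 ≈ 6.5616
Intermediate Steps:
n(g, z) = -g
y = 44 (y = -1*(-44) = 44)
D = -1196 (D = 44 - 1*1240 = 44 - 1240 = -1196)
(D - 4880)/(-5004 + 4078) = (-1196 - 4880)/(-5004 + 4078) = -6076/(-926) = -6076*(-1/926) = 3038/463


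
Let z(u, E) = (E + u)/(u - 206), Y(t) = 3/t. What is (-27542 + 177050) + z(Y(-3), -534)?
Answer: 30948691/207 ≈ 1.4951e+5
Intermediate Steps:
z(u, E) = (E + u)/(-206 + u)
(-27542 + 177050) + z(Y(-3), -534) = (-27542 + 177050) + (-534 + 3/(-3))/(-206 + 3/(-3)) = 149508 + (-534 + 3*(-⅓))/(-206 + 3*(-⅓)) = 149508 + (-534 - 1)/(-206 - 1) = 149508 - 535/(-207) = 149508 - 1/207*(-535) = 149508 + 535/207 = 30948691/207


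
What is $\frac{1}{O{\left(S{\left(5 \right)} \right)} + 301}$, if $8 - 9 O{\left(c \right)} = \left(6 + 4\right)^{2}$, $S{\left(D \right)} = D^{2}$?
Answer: $\frac{9}{2617} \approx 0.0034391$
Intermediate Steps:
$O{\left(c \right)} = - \frac{92}{9}$ ($O{\left(c \right)} = \frac{8}{9} - \frac{\left(6 + 4\right)^{2}}{9} = \frac{8}{9} - \frac{10^{2}}{9} = \frac{8}{9} - \frac{100}{9} = - \frac{92}{9}$)
$\frac{1}{O{\left(S{\left(5 \right)} \right)} + 301} = \frac{1}{- \frac{92}{9} + 301} = \frac{1}{\frac{2617}{9}} = \frac{9}{2617}$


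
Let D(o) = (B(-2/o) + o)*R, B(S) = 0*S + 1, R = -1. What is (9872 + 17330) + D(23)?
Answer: 27178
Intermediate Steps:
B(S) = 1 (B(S) = 0 + 1 = 1)
D(o) = -1 - o (D(o) = (1 + o)*(-1) = -1 - o)
(9872 + 17330) + D(23) = (9872 + 17330) + (-1 - 1*23) = 27202 + (-1 - 23) = 27202 - 24 = 27178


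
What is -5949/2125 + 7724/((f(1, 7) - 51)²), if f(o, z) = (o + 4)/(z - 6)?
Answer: 956354/1124125 ≈ 0.85075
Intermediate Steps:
f(o, z) = (4 + o)/(-6 + z)
-5949/2125 + 7724/((f(1, 7) - 51)²) = -5949/2125 + 7724/(((4 + 1)/(-6 + 7) - 51)²) = -5949*1/2125 + 7724/((5/1 - 51)²) = -5949/2125 + 7724/((1*5 - 51)²) = -5949/2125 + 7724/((5 - 51)²) = -5949/2125 + 7724/((-46)²) = -5949/2125 + 7724/2116 = -5949/2125 + 7724*(1/2116) = -5949/2125 + 1931/529 = 956354/1124125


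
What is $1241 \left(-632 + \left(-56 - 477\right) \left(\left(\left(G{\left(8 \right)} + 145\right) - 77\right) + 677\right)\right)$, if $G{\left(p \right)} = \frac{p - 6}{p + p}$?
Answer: $- \frac{3949195829}{8} \approx -4.9365 \cdot 10^{8}$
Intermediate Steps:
$G{\left(p \right)} = \frac{-6 + p}{2 p}$
$1241 \left(-632 + \left(-56 - 477\right) \left(\left(\left(G{\left(8 \right)} + 145\right) - 77\right) + 677\right)\right) = 1241 \left(-632 + \left(-56 - 477\right) \left(\left(\left(\frac{-6 + 8}{2 \cdot 8} + 145\right) - 77\right) + 677\right)\right) = 1241 \left(-632 - 533 \left(\left(\left(\frac{1}{2} \cdot \frac{1}{8} \cdot 2 + 145\right) - 77\right) + 677\right)\right) = 1241 \left(-632 - 533 \left(\left(\left(\frac{1}{8} + 145\right) - 77\right) + 677\right)\right) = 1241 \left(-632 - 533 \left(\left(\frac{1161}{8} - 77\right) + 677\right)\right) = 1241 \left(-632 - 533 \left(\frac{545}{8} + 677\right)\right) = 1241 \left(-632 - \frac{3177213}{8}\right) = 1241 \left(- \frac{3182269}{8}\right) = - \frac{3949195829}{8}$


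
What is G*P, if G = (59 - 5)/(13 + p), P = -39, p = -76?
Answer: 234/7 ≈ 33.429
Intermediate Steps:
G = -6/7 (G = (59 - 5)/(13 - 76) = 54/(-63) = 54*(-1/63) = -6/7 ≈ -0.85714)
G*P = -6/7*(-39) = 234/7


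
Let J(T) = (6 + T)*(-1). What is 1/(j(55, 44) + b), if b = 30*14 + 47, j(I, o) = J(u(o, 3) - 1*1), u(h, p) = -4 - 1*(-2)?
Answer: 1/464 ≈ 0.0021552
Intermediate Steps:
u(h, p) = -2 (u(h, p) = -4 + 2 = -2)
J(T) = -6 - T
j(I, o) = -3 (j(I, o) = -6 - (-2 - 1*1) = -6 - (-2 - 1) = -6 - 1*(-3) = -6 + 3 = -3)
b = 467 (b = 420 + 47 = 467)
1/(j(55, 44) + b) = 1/(-3 + 467) = 1/464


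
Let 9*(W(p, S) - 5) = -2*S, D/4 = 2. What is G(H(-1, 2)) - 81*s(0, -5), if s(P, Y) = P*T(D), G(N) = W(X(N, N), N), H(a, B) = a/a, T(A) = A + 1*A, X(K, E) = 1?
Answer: 43/9 ≈ 4.7778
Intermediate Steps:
D = 8 (D = 4*2 = 8)
T(A) = 2*A (T(A) = A + A = 2*A)
W(p, S) = 5 - 2*S/9 (W(p, S) = 5 + (-2*S)/9 = 5 - 2*S/9)
H(a, B) = 1
G(N) = 5 - 2*N/9
s(P, Y) = 16*P (s(P, Y) = P*(2*8) = P*16 = 16*P)
G(H(-1, 2)) - 81*s(0, -5) = (5 - 2/9*1) - 1296*0 = (5 - 2/9) - 81*0 = 43/9 + 0 = 43/9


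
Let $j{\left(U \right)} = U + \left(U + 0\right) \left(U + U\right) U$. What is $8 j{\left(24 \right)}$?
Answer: $221376$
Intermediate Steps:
$j{\left(U \right)} = U + 2 U^{3}$ ($j{\left(U \right)} = U + U 2 U U = U + 2 U^{2} U = U + 2 U^{3}$)
$8 j{\left(24 \right)} = 8 \left(24 + 2 \cdot 24^{3}\right) = 8 \left(24 + 2 \cdot 13824\right) = 8 \left(24 + 27648\right) = 8 \cdot 27672 = 221376$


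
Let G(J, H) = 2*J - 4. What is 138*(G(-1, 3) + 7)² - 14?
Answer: 124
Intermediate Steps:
G(J, H) = -4 + 2*J
138*(G(-1, 3) + 7)² - 14 = 138*((-4 + 2*(-1)) + 7)² - 14 = 138*((-4 - 2) + 7)² - 14 = 138*(-6 + 7)² - 14 = 138*1² - 14 = 138*1 - 14 = 138 - 14 = 124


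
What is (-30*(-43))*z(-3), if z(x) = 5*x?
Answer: -19350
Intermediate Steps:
(-30*(-43))*z(-3) = (-30*(-43))*(5*(-3)) = 1290*(-15) = -19350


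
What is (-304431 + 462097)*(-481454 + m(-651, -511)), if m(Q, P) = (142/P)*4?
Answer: -38789550926292/511 ≈ -7.5909e+10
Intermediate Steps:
m(Q, P) = 568/P
(-304431 + 462097)*(-481454 + m(-651, -511)) = (-304431 + 462097)*(-481454 + 568/(-511)) = 157666*(-481454 + 568*(-1/511)) = 157666*(-481454 - 568/511) = 157666*(-246023562/511) = -38789550926292/511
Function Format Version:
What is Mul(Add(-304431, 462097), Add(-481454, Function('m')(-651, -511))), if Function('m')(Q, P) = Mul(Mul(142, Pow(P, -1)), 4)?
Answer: Rational(-38789550926292, 511) ≈ -7.5909e+10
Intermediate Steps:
Function('m')(Q, P) = Mul(568, Pow(P, -1))
Mul(Add(-304431, 462097), Add(-481454, Function('m')(-651, -511))) = Mul(Add(-304431, 462097), Add(-481454, Mul(568, Pow(-511, -1)))) = Mul(157666, Add(-481454, Mul(568, Rational(-1, 511)))) = Mul(157666, Add(-481454, Rational(-568, 511))) = Mul(157666, Rational(-246023562, 511)) = Rational(-38789550926292, 511)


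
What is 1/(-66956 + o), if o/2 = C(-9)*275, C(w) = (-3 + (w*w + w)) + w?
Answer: -1/33956 ≈ -2.9450e-5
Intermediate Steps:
C(w) = -3 + w² + 2*w (C(w) = (-3 + (w² + w)) + w = (-3 + (w + w²)) + w = (-3 + w + w²) + w = -3 + w² + 2*w)
o = 33000 (o = 2*((-3 + (-9)² + 2*(-9))*275) = 2*((-3 + 81 - 18)*275) = 2*(60*275) = 2*16500 = 33000)
1/(-66956 + o) = 1/(-66956 + 33000) = 1/(-33956) = -1/33956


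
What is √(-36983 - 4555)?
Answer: I*√41538 ≈ 203.81*I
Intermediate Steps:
√(-36983 - 4555) = √(-41538) = I*√41538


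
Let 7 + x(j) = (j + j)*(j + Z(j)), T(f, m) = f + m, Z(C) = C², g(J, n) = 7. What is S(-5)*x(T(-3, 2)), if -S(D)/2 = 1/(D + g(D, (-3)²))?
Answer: 7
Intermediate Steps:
S(D) = -2/(7 + D) (S(D) = -2/(D + 7) = -2/(7 + D))
x(j) = -7 + 2*j*(j + j²) (x(j) = -7 + (j + j)*(j + j²) = -7 + (2*j)*(j + j²) = -7 + 2*j*(j + j²))
S(-5)*x(T(-3, 2)) = (-2/(7 - 5))*(-7 + 2*(-3 + 2)² + 2*(-3 + 2)³) = (-2/2)*(-7 + 2*(-1)² + 2*(-1)³) = (-2*½)*(-7 + 2*1 + 2*(-1)) = -(-7 + 2 - 2) = -1*(-7) = 7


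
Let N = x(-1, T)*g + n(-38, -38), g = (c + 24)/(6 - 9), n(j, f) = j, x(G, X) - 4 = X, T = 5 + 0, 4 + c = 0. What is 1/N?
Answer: -1/98 ≈ -0.010204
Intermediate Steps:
c = -4 (c = -4 + 0 = -4)
T = 5
x(G, X) = 4 + X
g = -20/3 (g = (-4 + 24)/(6 - 9) = 20/(-3) = 20*(-⅓) = -20/3 ≈ -6.6667)
N = -98 (N = (4 + 5)*(-20/3) - 38 = 9*(-20/3) - 38 = -60 - 38 = -98)
1/N = 1/(-98) = -1/98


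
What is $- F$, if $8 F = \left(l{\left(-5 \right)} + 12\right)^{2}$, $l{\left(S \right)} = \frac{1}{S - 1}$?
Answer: $- \frac{5041}{288} \approx -17.503$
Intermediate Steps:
$l{\left(S \right)} = \frac{1}{-1 + S}$
$F = \frac{5041}{288}$ ($F = \frac{\left(\frac{1}{-1 - 5} + 12\right)^{2}}{8} = \frac{\left(\frac{1}{-6} + 12\right)^{2}}{8} = \frac{\left(- \frac{1}{6} + 12\right)^{2}}{8} = \frac{\left(\frac{71}{6}\right)^{2}}{8} = \frac{1}{8} \cdot \frac{5041}{36} = \frac{5041}{288} \approx 17.503$)
$- F = \left(-1\right) \frac{5041}{288} = - \frac{5041}{288}$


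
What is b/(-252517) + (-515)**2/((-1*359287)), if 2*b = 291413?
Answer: -238648545181/181452150758 ≈ -1.3152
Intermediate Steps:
b = 291413/2 (b = (1/2)*291413 = 291413/2 ≈ 1.4571e+5)
b/(-252517) + (-515)**2/((-1*359287)) = (291413/2)/(-252517) + (-515)**2/((-1*359287)) = (291413/2)*(-1/252517) + 265225/(-359287) = -291413/505034 + 265225*(-1/359287) = -291413/505034 - 265225/359287 = -238648545181/181452150758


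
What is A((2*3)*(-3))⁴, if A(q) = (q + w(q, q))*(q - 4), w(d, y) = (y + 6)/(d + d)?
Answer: 1848392517136/81 ≈ 2.2820e+10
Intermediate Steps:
w(d, y) = (6 + y)/(2*d) (w(d, y) = (6 + y)/((2*d)) = (6 + y)*(1/(2*d)) = (6 + y)/(2*d))
A(q) = (-4 + q)*(q + (6 + q)/(2*q)) (A(q) = (q + (6 + q)/(2*q))*(q - 4) = (q + (6 + q)/(2*q))*(-4 + q) = (-4 + q)*(q + (6 + q)/(2*q)))
A((2*3)*(-3))⁴ = (1 + ((2*3)*(-3))² - 12/((2*3)*(-3)) - 7*2*3*(-3)/2)⁴ = (1 + (6*(-3))² - 12/(6*(-3)) - 21*(-3))⁴ = (1 + (-18)² - 12/(-18) - 7/2*(-18))⁴ = (1 + 324 - 12*(-1/18) + 63)⁴ = (1 + 324 + ⅔ + 63)⁴ = (1166/3)⁴ = 1848392517136/81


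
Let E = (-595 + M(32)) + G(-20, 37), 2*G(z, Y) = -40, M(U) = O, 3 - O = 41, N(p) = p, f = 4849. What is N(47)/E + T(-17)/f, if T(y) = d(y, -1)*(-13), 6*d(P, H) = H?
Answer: -104533/1461414 ≈ -0.071529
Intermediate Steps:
d(P, H) = H/6
O = -38 (O = 3 - 1*41 = 3 - 41 = -38)
M(U) = -38
G(z, Y) = -20 (G(z, Y) = (½)*(-40) = -20)
T(y) = 13/6 (T(y) = ((⅙)*(-1))*(-13) = -⅙*(-13) = 13/6)
E = -653 (E = (-595 - 38) - 20 = -633 - 20 = -653)
N(47)/E + T(-17)/f = 47/(-653) + (13/6)/4849 = 47*(-1/653) + (13/6)*(1/4849) = -47/653 + 1/2238 = -104533/1461414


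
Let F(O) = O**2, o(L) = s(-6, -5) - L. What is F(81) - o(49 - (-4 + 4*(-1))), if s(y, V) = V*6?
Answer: 6648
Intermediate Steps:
s(y, V) = 6*V
o(L) = -30 - L (o(L) = 6*(-5) - L = -30 - L)
F(81) - o(49 - (-4 + 4*(-1))) = 81**2 - (-30 - (49 - (-4 + 4*(-1)))) = 6561 - (-30 - (49 - (-4 - 4))) = 6561 - (-30 - (49 - 1*(-8))) = 6561 - (-30 - (49 + 8)) = 6561 - (-30 - 1*57) = 6561 - (-30 - 57) = 6561 - 1*(-87) = 6561 + 87 = 6648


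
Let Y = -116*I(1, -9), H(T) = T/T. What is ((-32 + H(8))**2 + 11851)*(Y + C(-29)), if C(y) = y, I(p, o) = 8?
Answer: -12261084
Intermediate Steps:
H(T) = 1
Y = -928 (Y = -116*8 = -928)
((-32 + H(8))**2 + 11851)*(Y + C(-29)) = ((-32 + 1)**2 + 11851)*(-928 - 29) = ((-31)**2 + 11851)*(-957) = (961 + 11851)*(-957) = 12812*(-957) = -12261084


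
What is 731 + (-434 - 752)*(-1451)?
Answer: 1721617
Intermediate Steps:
731 + (-434 - 752)*(-1451) = 731 - 1186*(-1451) = 731 + 1720886 = 1721617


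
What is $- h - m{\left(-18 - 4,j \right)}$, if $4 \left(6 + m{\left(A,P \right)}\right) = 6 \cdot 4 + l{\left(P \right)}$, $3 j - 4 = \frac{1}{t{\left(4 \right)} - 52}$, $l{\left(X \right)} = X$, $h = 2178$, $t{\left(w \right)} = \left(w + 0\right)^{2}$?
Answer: $- \frac{941039}{432} \approx -2178.3$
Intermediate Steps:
$t{\left(w \right)} = w^{2}$
$j = \frac{143}{108}$ ($j = \frac{4}{3} + \frac{1}{3 \left(4^{2} - 52\right)} = \frac{4}{3} + \frac{1}{3 \left(16 - 52\right)} = \frac{4}{3} + \frac{1}{3 \left(-36\right)} = \frac{4}{3} + \frac{1}{3} \left(- \frac{1}{36}\right) = \frac{4}{3} - \frac{1}{108} = \frac{143}{108} \approx 1.3241$)
$m{\left(A,P \right)} = \frac{P}{4}$ ($m{\left(A,P \right)} = -6 + \frac{6 \cdot 4 + P}{4} = -6 + \frac{24 + P}{4} = -6 + \left(6 + \frac{P}{4}\right) = \frac{P}{4}$)
$- h - m{\left(-18 - 4,j \right)} = \left(-1\right) 2178 - \frac{1}{4} \cdot \frac{143}{108} = -2178 - \frac{143}{432} = - \frac{941039}{432}$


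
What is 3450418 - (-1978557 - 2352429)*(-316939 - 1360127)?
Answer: -7263345916658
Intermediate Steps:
3450418 - (-1978557 - 2352429)*(-316939 - 1360127) = 3450418 - (-4330986)*(-1677066) = 3450418 - 1*7263349367076 = 3450418 - 7263349367076 = -7263345916658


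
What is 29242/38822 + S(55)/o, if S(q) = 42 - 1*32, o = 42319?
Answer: 618940209/821454109 ≈ 0.75347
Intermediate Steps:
S(q) = 10 (S(q) = 42 - 32 = 10)
29242/38822 + S(55)/o = 29242/38822 + 10/42319 = 29242*(1/38822) + 10*(1/42319) = 14621/19411 + 10/42319 = 618940209/821454109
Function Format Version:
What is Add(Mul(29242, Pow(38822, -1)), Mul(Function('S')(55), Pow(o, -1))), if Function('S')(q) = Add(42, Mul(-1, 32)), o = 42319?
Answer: Rational(618940209, 821454109) ≈ 0.75347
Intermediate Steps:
Function('S')(q) = 10 (Function('S')(q) = Add(42, -32) = 10)
Add(Mul(29242, Pow(38822, -1)), Mul(Function('S')(55), Pow(o, -1))) = Add(Mul(29242, Pow(38822, -1)), Mul(10, Pow(42319, -1))) = Add(Mul(29242, Rational(1, 38822)), Mul(10, Rational(1, 42319))) = Add(Rational(14621, 19411), Rational(10, 42319)) = Rational(618940209, 821454109)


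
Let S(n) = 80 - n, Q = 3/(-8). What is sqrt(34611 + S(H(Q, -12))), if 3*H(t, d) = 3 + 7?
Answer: sqrt(312189)/3 ≈ 186.25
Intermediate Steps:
Q = -3/8 (Q = 3*(-1/8) = -3/8 ≈ -0.37500)
H(t, d) = 10/3 (H(t, d) = (3 + 7)/3 = (1/3)*10 = 10/3)
sqrt(34611 + S(H(Q, -12))) = sqrt(34611 + (80 - 1*10/3)) = sqrt(34611 + (80 - 10/3)) = sqrt(34611 + 230/3) = sqrt(104063/3) = sqrt(312189)/3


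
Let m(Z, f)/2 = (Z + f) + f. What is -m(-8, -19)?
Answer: 92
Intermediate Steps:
m(Z, f) = 2*Z + 4*f (m(Z, f) = 2*((Z + f) + f) = 2*(Z + 2*f) = 2*Z + 4*f)
-m(-8, -19) = -(2*(-8) + 4*(-19)) = -(-16 - 76) = -1*(-92) = 92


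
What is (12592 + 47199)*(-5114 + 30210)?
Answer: 1500514936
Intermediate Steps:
(12592 + 47199)*(-5114 + 30210) = 59791*25096 = 1500514936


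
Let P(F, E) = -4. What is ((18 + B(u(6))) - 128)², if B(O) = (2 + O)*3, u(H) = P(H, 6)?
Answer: 13456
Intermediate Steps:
u(H) = -4
B(O) = 6 + 3*O
((18 + B(u(6))) - 128)² = ((18 + (6 + 3*(-4))) - 128)² = ((18 + (6 - 12)) - 128)² = ((18 - 6) - 128)² = (12 - 128)² = (-116)² = 13456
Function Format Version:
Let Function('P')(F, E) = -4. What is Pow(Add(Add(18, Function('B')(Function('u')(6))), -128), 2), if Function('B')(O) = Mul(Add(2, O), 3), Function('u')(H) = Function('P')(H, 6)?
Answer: 13456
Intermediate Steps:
Function('u')(H) = -4
Function('B')(O) = Add(6, Mul(3, O))
Pow(Add(Add(18, Function('B')(Function('u')(6))), -128), 2) = Pow(Add(Add(18, Add(6, Mul(3, -4))), -128), 2) = Pow(Add(Add(18, Add(6, -12)), -128), 2) = Pow(Add(Add(18, -6), -128), 2) = Pow(Add(12, -128), 2) = Pow(-116, 2) = 13456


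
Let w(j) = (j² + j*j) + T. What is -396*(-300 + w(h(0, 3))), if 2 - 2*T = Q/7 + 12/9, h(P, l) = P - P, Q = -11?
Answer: 828498/7 ≈ 1.1836e+5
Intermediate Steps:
h(P, l) = 0
T = 47/42 (T = 1 - (-11/7 + 12/9)/2 = 1 - (-11*⅐ + 12*(⅑))/2 = 1 - (-11/7 + 4/3)/2 = 1 - ½*(-5/21) = 1 + 5/42 = 47/42 ≈ 1.1190)
w(j) = 47/42 + 2*j² (w(j) = (j² + j*j) + 47/42 = (j² + j²) + 47/42 = 2*j² + 47/42 = 47/42 + 2*j²)
-396*(-300 + w(h(0, 3))) = -396*(-300 + (47/42 + 2*0²)) = -396*(-300 + (47/42 + 2*0)) = -396*(-300 + (47/42 + 0)) = -396*(-300 + 47/42) = -396*(-12553/42) = 828498/7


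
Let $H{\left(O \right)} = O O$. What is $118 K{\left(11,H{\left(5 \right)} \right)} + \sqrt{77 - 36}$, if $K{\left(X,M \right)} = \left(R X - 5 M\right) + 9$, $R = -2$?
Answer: $-16284 + \sqrt{41} \approx -16278.0$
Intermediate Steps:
$H{\left(O \right)} = O^{2}$
$K{\left(X,M \right)} = 9 - 5 M - 2 X$ ($K{\left(X,M \right)} = \left(- 2 X - 5 M\right) + 9 = \left(- 5 M - 2 X\right) + 9 = 9 - 5 M - 2 X$)
$118 K{\left(11,H{\left(5 \right)} \right)} + \sqrt{77 - 36} = 118 \left(9 - 5 \cdot 5^{2} - 22\right) + \sqrt{77 - 36} = 118 \left(9 - 125 - 22\right) + \sqrt{41} = 118 \left(-138\right) + \sqrt{41} = -16284 + \sqrt{41}$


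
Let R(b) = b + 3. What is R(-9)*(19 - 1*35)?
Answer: 96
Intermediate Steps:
R(b) = 3 + b
R(-9)*(19 - 1*35) = (3 - 9)*(19 - 1*35) = -6*(19 - 35) = -6*(-16) = 96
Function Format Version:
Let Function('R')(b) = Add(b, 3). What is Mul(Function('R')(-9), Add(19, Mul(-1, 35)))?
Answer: 96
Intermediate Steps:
Function('R')(b) = Add(3, b)
Mul(Function('R')(-9), Add(19, Mul(-1, 35))) = Mul(Add(3, -9), Add(19, Mul(-1, 35))) = Mul(-6, Add(19, -35)) = Mul(-6, -16) = 96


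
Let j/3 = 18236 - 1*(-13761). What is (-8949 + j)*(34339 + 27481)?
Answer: 5380936440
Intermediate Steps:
j = 95991 (j = 3*(18236 - 1*(-13761)) = 3*(18236 + 13761) = 3*31997 = 95991)
(-8949 + j)*(34339 + 27481) = (-8949 + 95991)*(34339 + 27481) = 87042*61820 = 5380936440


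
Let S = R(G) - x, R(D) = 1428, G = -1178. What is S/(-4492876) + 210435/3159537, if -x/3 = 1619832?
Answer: -1201067572594/1182950663201 ≈ -1.0153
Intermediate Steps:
x = -4859496 (x = -3*1619832 = -4859496)
S = 4860924 (S = 1428 - 1*(-4859496) = 1428 + 4859496 = 4860924)
S/(-4492876) + 210435/3159537 = 4860924/(-4492876) + 210435/3159537 = 4860924*(-1/4492876) + 210435*(1/3159537) = -1215231/1123219 + 70145/1053179 = -1201067572594/1182950663201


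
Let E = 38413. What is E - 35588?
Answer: 2825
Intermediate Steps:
E - 35588 = 38413 - 35588 = 2825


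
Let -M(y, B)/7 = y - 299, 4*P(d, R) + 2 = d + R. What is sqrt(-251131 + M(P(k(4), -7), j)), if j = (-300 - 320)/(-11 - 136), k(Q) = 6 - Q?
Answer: I*sqrt(996103)/2 ≈ 499.02*I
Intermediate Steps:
j = 620/147 (j = -620/(-147) = -620*(-1/147) = 620/147 ≈ 4.2177)
P(d, R) = -1/2 + R/4 + d/4 (P(d, R) = -1/2 + (d + R)/4 = -1/2 + (R + d)/4 = -1/2 + (R/4 + d/4) = -1/2 + R/4 + d/4)
M(y, B) = 2093 - 7*y (M(y, B) = -7*(y - 299) = -7*(-299 + y) = 2093 - 7*y)
sqrt(-251131 + M(P(k(4), -7), j)) = sqrt(-251131 + (2093 - 7*(-1/2 + (1/4)*(-7) + (6 - 1*4)/4))) = sqrt(-251131 + (2093 - 7*(-1/2 - 7/4 + (6 - 4)/4))) = sqrt(-251131 + (2093 - 7*(-1/2 - 7/4 + (1/4)*2))) = sqrt(-251131 + (2093 - 7*(-1/2 - 7/4 + 1/2))) = sqrt(-251131 + (2093 - 7*(-7/4))) = sqrt(-251131 + (2093 + 49/4)) = sqrt(-251131 + 8421/4) = sqrt(-996103/4) = I*sqrt(996103)/2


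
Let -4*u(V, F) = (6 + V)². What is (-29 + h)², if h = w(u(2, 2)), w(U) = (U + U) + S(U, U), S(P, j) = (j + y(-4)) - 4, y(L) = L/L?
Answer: 6400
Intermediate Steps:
y(L) = 1
S(P, j) = -3 + j (S(P, j) = (j + 1) - 4 = (1 + j) - 4 = -3 + j)
u(V, F) = -(6 + V)²/4
w(U) = -3 + 3*U (w(U) = (U + U) + (-3 + U) = 2*U + (-3 + U) = -3 + 3*U)
h = -51 (h = -3 + 3*(-(6 + 2)²/4) = -3 + 3*(-¼*8²) = -3 + 3*(-¼*64) = -3 + 3*(-16) = -3 - 48 = -51)
(-29 + h)² = (-29 - 51)² = (-80)² = 6400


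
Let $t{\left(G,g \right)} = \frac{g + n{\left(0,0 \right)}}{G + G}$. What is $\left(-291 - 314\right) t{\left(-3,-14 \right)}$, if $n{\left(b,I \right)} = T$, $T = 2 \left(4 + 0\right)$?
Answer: $-605$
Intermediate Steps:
$T = 8$ ($T = 2 \cdot 4 = 8$)
$n{\left(b,I \right)} = 8$
$t{\left(G,g \right)} = \frac{8 + g}{2 G}$ ($t{\left(G,g \right)} = \frac{g + 8}{G + G} = \frac{8 + g}{2 G}$)
$\left(-291 - 314\right) t{\left(-3,-14 \right)} = \left(-291 - 314\right) \frac{8 - 14}{2 \left(-3\right)} = - 605 \cdot \frac{1}{2} \left(- \frac{1}{3}\right) \left(-6\right) = \left(-605\right) 1 = -605$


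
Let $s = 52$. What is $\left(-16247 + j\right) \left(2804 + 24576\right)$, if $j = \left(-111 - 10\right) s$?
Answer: $-617117820$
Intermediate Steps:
$j = -6292$ ($j = \left(-111 - 10\right) 52 = \left(-121\right) 52 = -6292$)
$\left(-16247 + j\right) \left(2804 + 24576\right) = \left(-16247 - 6292\right) \left(2804 + 24576\right) = \left(-22539\right) 27380 = -617117820$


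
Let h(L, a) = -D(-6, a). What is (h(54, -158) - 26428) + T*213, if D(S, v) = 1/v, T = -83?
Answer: -6968905/158 ≈ -44107.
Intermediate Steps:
h(L, a) = -1/a
(h(54, -158) - 26428) + T*213 = (-1/(-158) - 26428) - 83*213 = (-1*(-1/158) - 26428) - 17679 = (1/158 - 26428) - 17679 = -4175623/158 - 17679 = -6968905/158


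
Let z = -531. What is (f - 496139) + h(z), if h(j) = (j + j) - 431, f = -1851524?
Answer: -2349156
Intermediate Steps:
h(j) = -431 + 2*j (h(j) = 2*j - 431 = -431 + 2*j)
(f - 496139) + h(z) = (-1851524 - 496139) + (-431 + 2*(-531)) = -2347663 + (-431 - 1062) = -2347663 - 1493 = -2349156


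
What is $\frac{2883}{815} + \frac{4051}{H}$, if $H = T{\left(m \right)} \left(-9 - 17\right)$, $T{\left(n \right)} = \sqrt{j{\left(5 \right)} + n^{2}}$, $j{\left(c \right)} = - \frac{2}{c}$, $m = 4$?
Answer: $\frac{2883}{815} - \frac{4051 \sqrt{390}}{2028} \approx -35.911$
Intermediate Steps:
$T{\left(n \right)} = \sqrt{- \frac{2}{5} + n^{2}}$
$H = - \frac{26 \sqrt{390}}{5}$ ($H = \frac{\sqrt{-10 + 25 \cdot 4^{2}}}{5} \left(-9 - 17\right) = \frac{\sqrt{-10 + 25 \cdot 16}}{5} \left(-26\right) = \frac{\sqrt{-10 + 400}}{5} \left(-26\right) = \frac{\sqrt{390}}{5} \left(-26\right) = - \frac{26 \sqrt{390}}{5} \approx -102.69$)
$\frac{2883}{815} + \frac{4051}{H} = \frac{2883}{815} + \frac{4051}{\left(- \frac{26}{5}\right) \sqrt{390}} = 2883 \cdot \frac{1}{815} + 4051 \left(- \frac{\sqrt{390}}{2028}\right) = \frac{2883}{815} - \frac{4051 \sqrt{390}}{2028}$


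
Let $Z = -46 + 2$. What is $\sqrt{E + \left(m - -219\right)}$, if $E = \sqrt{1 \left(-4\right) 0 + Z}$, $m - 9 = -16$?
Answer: $\sqrt{212 + 2 i \sqrt{11}} \approx 14.562 + 0.2278 i$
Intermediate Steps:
$m = -7$ ($m = 9 - 16 = -7$)
$Z = -44$
$E = 2 i \sqrt{11}$ ($E = \sqrt{1 \left(-4\right) 0 - 44} = \sqrt{\left(-4\right) 0 - 44} = \sqrt{0 - 44} = \sqrt{-44} = 2 i \sqrt{11} \approx 6.6332 i$)
$\sqrt{E + \left(m - -219\right)} = \sqrt{2 i \sqrt{11} - -212} = \sqrt{2 i \sqrt{11} + \left(-7 + 219\right)} = \sqrt{2 i \sqrt{11} + 212} = \sqrt{212 + 2 i \sqrt{11}}$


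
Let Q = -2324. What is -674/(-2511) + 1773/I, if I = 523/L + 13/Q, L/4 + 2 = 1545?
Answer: 3991192826423/178157961 ≈ 22403.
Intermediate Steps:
L = 6172 (L = -8 + 4*1545 = -8 + 6180 = 6172)
I = 70951/896483 (I = 523/6172 + 13/(-2324) = 523*(1/6172) + 13*(-1/2324) = 523/6172 - 13/2324 = 70951/896483 ≈ 0.079144)
-674/(-2511) + 1773/I = -674/(-2511) + 1773/(70951/896483) = -674*(-1/2511) + 1773*(896483/70951) = 674/2511 + 1589464359/70951 = 3991192826423/178157961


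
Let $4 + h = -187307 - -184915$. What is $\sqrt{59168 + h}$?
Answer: $6 \sqrt{1577} \approx 238.27$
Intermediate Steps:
$h = -2396$ ($h = -4 - 2392 = -2396$)
$\sqrt{59168 + h} = \sqrt{59168 - 2396} = \sqrt{56772} = 6 \sqrt{1577}$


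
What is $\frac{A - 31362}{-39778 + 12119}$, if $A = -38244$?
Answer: $\frac{69606}{27659} \approx 2.5166$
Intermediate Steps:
$\frac{A - 31362}{-39778 + 12119} = \frac{-38244 - 31362}{-39778 + 12119} = - \frac{69606}{-27659} = \left(-69606\right) \left(- \frac{1}{27659}\right) = \frac{69606}{27659}$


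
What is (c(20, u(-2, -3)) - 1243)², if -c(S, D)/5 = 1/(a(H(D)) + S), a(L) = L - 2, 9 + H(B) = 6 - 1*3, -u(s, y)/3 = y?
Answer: 222636241/144 ≈ 1.5461e+6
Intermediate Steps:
u(s, y) = -3*y
H(B) = -6 (H(B) = -9 + (6 - 1*3) = -9 + (6 - 3) = -9 + 3 = -6)
a(L) = -2 + L
c(S, D) = -5/(-8 + S) (c(S, D) = -5/((-2 - 6) + S) = -5/(-8 + S))
(c(20, u(-2, -3)) - 1243)² = (-5/(-8 + 20) - 1243)² = (-5/12 - 1243)² = (-14921/12)² = 222636241/144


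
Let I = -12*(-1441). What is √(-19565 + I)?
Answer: I*√2273 ≈ 47.676*I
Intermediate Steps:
I = 17292
√(-19565 + I) = √(-19565 + 17292) = √(-2273) = I*√2273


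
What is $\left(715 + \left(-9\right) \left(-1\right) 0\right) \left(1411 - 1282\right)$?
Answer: $92235$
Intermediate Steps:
$\left(715 + \left(-9\right) \left(-1\right) 0\right) \left(1411 - 1282\right) = \left(715 + 9 \cdot 0\right) 129 = \left(715 + 0\right) 129 = 715 \cdot 129 = 92235$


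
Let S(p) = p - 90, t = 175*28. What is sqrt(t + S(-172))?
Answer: sqrt(4638) ≈ 68.103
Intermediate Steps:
t = 4900
S(p) = -90 + p
sqrt(t + S(-172)) = sqrt(4900 + (-90 - 172)) = sqrt(4900 - 262) = sqrt(4638)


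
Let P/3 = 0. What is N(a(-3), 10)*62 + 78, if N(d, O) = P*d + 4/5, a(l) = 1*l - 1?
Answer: 638/5 ≈ 127.60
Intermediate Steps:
P = 0 (P = 3*0 = 0)
a(l) = -1 + l (a(l) = l - 1 = -1 + l)
N(d, O) = ⅘ (N(d, O) = 0*d + 4/5 = 0 + 4*(⅕) = 0 + ⅘ = ⅘)
N(a(-3), 10)*62 + 78 = (⅘)*62 + 78 = 248/5 + 78 = 638/5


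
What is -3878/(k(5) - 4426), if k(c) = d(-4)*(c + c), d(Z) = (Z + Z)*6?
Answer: 1939/2453 ≈ 0.79046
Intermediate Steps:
d(Z) = 12*Z (d(Z) = (2*Z)*6 = 12*Z)
k(c) = -96*c (k(c) = (12*(-4))*(c + c) = -96*c)
-3878/(k(5) - 4426) = -3878/(-96*5 - 4426) = -3878/(-480 - 4426) = -3878/(-4906) = -3878*(-1/4906) = 1939/2453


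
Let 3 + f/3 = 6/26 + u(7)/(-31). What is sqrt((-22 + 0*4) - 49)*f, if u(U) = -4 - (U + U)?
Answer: -2646*I*sqrt(71)/403 ≈ -55.324*I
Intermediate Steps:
u(U) = -4 - 2*U
f = -2646/403 (f = -9 + 3*(6/26 + (-4 - 2*7)/(-31)) = -9 + 3*(6*(1/26) + (-4 - 14)*(-1/31)) = -9 + 3*(3/13 - 18*(-1/31)) = -9 + 3*(3/13 + 18/31) = -9 + 3*(327/403) = -9 + 981/403 = -2646/403 ≈ -6.5658)
sqrt((-22 + 0*4) - 49)*f = sqrt((-22 + 0*4) - 49)*(-2646/403) = sqrt((-22 + 0) - 49)*(-2646/403) = sqrt(-22 - 49)*(-2646/403) = sqrt(-71)*(-2646/403) = (I*sqrt(71))*(-2646/403) = -2646*I*sqrt(71)/403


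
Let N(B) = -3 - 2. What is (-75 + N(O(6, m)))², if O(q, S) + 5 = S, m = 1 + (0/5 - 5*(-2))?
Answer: 6400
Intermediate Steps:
m = 11 (m = 1 + (0*(⅕) + 10) = 1 + (0 + 10) = 1 + 10 = 11)
O(q, S) = -5 + S
N(B) = -5
(-75 + N(O(6, m)))² = (-75 - 5)² = (-80)² = 6400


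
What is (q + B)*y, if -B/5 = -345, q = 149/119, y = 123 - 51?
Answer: 14790528/119 ≈ 1.2429e+5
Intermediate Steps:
y = 72
q = 149/119 (q = 149*(1/119) = 149/119 ≈ 1.2521)
B = 1725 (B = -5*(-345) = 1725)
(q + B)*y = (149/119 + 1725)*72 = (205424/119)*72 = 14790528/119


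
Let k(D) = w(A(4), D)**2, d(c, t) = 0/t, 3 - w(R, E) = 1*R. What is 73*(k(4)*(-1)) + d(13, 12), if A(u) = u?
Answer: -73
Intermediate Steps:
w(R, E) = 3 - R
d(c, t) = 0
k(D) = 1 (k(D) = (3 - 1*4)**2 = (3 - 4)**2 = (-1)**2 = 1)
73*(k(4)*(-1)) + d(13, 12) = 73*(1*(-1)) + 0 = 73*(-1) + 0 = -73 + 0 = -73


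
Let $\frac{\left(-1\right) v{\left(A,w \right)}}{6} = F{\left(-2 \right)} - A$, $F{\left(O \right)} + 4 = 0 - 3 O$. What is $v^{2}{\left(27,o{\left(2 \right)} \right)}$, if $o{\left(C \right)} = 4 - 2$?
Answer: $22500$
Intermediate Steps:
$F{\left(O \right)} = -4 - 3 O$ ($F{\left(O \right)} = -4 + \left(0 - 3 O\right) = -4 - 3 O$)
$o{\left(C \right)} = 2$
$v{\left(A,w \right)} = -12 + 6 A$ ($v{\left(A,w \right)} = - 6 \left(\left(-4 - -6\right) - A\right) = - 6 \left(\left(-4 + 6\right) - A\right) = - 6 \left(2 - A\right) = -12 + 6 A$)
$v^{2}{\left(27,o{\left(2 \right)} \right)} = \left(-12 + 6 \cdot 27\right)^{2} = \left(-12 + 162\right)^{2} = 150^{2} = 22500$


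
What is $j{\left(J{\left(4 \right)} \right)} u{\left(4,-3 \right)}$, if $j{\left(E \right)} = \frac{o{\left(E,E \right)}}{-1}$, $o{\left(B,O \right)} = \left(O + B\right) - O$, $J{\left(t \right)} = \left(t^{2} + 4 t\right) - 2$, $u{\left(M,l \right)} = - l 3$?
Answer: $-270$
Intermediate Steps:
$u{\left(M,l \right)} = - 3 l$
$J{\left(t \right)} = -2 + t^{2} + 4 t$
$o{\left(B,O \right)} = B$ ($o{\left(B,O \right)} = \left(B + O\right) - O = B$)
$j{\left(E \right)} = - E$ ($j{\left(E \right)} = \frac{E}{-1} = E \left(-1\right) = - E$)
$j{\left(J{\left(4 \right)} \right)} u{\left(4,-3 \right)} = - (-2 + 4^{2} + 4 \cdot 4) \left(\left(-3\right) \left(-3\right)\right) = - (-2 + 16 + 16) 9 = \left(-1\right) 30 \cdot 9 = \left(-30\right) 9 = -270$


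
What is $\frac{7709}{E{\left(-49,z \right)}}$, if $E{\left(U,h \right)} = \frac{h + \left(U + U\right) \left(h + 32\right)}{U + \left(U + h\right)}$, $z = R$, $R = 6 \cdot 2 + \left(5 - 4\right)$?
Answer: $\frac{655265}{4397} \approx 149.03$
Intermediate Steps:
$R = 13$ ($R = 12 + \left(5 - 4\right) = 12 + 1 = 13$)
$z = 13$
$E{\left(U,h \right)} = \frac{h + 2 U \left(32 + h\right)}{h + 2 U}$
$\frac{7709}{E{\left(-49,z \right)}} = \frac{7709}{\frac{1}{13 + 2 \left(-49\right)} \left(13 + 64 \left(-49\right) + 2 \left(-49\right) 13\right)} = \frac{7709}{\frac{1}{13 - 98} \left(13 - 3136 - 1274\right)} = \frac{7709}{\frac{1}{-85} \left(-4397\right)} = \frac{7709}{\left(- \frac{1}{85}\right) \left(-4397\right)} = \frac{7709}{\frac{4397}{85}} = 7709 \cdot \frac{85}{4397} = \frac{655265}{4397}$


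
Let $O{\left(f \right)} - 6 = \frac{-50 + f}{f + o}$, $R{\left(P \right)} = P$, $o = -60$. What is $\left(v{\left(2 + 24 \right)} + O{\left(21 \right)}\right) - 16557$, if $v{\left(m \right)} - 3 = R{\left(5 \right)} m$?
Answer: $- \frac{640273}{39} \approx -16417.0$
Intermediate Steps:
$v{\left(m \right)} = 3 + 5 m$
$O{\left(f \right)} = 6 + \frac{-50 + f}{-60 + f}$ ($O{\left(f \right)} = 6 + \frac{-50 + f}{f - 60} = 6 + \frac{-50 + f}{-60 + f}$)
$\left(v{\left(2 + 24 \right)} + O{\left(21 \right)}\right) - 16557 = \left(\left(3 + 5 \left(2 + 24\right)\right) + \frac{-410 + 7 \cdot 21}{-60 + 21}\right) - 16557 = \left(\left(3 + 5 \cdot 26\right) + \frac{-410 + 147}{-39}\right) - 16557 = \left(\left(3 + 130\right) - - \frac{263}{39}\right) - 16557 = \left(133 + \frac{263}{39}\right) - 16557 = \frac{5450}{39} - 16557 = - \frac{640273}{39}$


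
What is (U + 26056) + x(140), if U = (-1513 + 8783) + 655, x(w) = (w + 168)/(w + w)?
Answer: 339821/10 ≈ 33982.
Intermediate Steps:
x(w) = (168 + w)/(2*w) (x(w) = (168 + w)/((2*w)) = (168 + w)*(1/(2*w)) = (168 + w)/(2*w))
U = 7925 (U = 7270 + 655 = 7925)
(U + 26056) + x(140) = (7925 + 26056) + (½)*(168 + 140)/140 = 33981 + (½)*(1/140)*308 = 33981 + 11/10 = 339821/10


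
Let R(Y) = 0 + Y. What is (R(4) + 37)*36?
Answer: 1476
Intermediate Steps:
R(Y) = Y
(R(4) + 37)*36 = (4 + 37)*36 = 41*36 = 1476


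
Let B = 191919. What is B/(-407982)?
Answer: -63973/135994 ≈ -0.47041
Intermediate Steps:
B/(-407982) = 191919/(-407982) = 191919*(-1/407982) = -63973/135994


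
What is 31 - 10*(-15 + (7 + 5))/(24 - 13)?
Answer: 371/11 ≈ 33.727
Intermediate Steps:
31 - 10*(-15 + (7 + 5))/(24 - 13) = 31 - 10*(-15 + 12)/11 = 31 - (-30)/11 = 31 - 10*(-3/11) = 31 + 30/11 = 371/11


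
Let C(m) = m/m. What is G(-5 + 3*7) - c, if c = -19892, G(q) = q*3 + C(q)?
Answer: 19941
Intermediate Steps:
C(m) = 1
G(q) = 1 + 3*q (G(q) = q*3 + 1 = 3*q + 1 = 1 + 3*q)
G(-5 + 3*7) - c = (1 + 3*(-5 + 3*7)) - 1*(-19892) = (1 + 3*(-5 + 21)) + 19892 = (1 + 3*16) + 19892 = (1 + 48) + 19892 = 49 + 19892 = 19941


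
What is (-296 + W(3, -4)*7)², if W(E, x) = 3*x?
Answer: 144400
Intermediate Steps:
(-296 + W(3, -4)*7)² = (-296 + (3*(-4))*7)² = (-296 - 12*7)² = (-296 - 84)² = (-380)² = 144400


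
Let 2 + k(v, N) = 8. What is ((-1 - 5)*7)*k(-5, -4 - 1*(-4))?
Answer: -252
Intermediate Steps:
k(v, N) = 6 (k(v, N) = -2 + 8 = 6)
((-1 - 5)*7)*k(-5, -4 - 1*(-4)) = ((-1 - 5)*7)*6 = -6*7*6 = -42*6 = -252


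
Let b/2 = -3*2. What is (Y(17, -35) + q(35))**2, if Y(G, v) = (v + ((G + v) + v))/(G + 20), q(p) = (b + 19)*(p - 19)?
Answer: 16451136/1369 ≈ 12017.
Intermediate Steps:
b = -12 (b = 2*(-3*2) = 2*(-6) = -12)
q(p) = -133 + 7*p (q(p) = (-12 + 19)*(p - 19) = 7*(-19 + p) = -133 + 7*p)
Y(G, v) = (G + 3*v)/(20 + G) (Y(G, v) = (v + (G + 2*v))/(20 + G) = (G + 3*v)/(20 + G))
(Y(17, -35) + q(35))**2 = ((17 + 3*(-35))/(20 + 17) + (-133 + 7*35))**2 = ((17 - 105)/37 + (-133 + 245))**2 = ((1/37)*(-88) + 112)**2 = (-88/37 + 112)**2 = (4056/37)**2 = 16451136/1369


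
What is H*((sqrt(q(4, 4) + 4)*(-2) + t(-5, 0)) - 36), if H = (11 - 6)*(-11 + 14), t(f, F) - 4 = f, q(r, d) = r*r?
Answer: -555 - 60*sqrt(5) ≈ -689.16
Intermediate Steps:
q(r, d) = r**2
t(f, F) = 4 + f
H = 15 (H = 5*3 = 15)
H*((sqrt(q(4, 4) + 4)*(-2) + t(-5, 0)) - 36) = 15*((sqrt(4**2 + 4)*(-2) + (4 - 5)) - 36) = 15*((sqrt(16 + 4)*(-2) - 1) - 36) = 15*((sqrt(20)*(-2) - 1) - 36) = 15*(((2*sqrt(5))*(-2) - 1) - 36) = 15*((-4*sqrt(5) - 1) - 36) = 15*((-1 - 4*sqrt(5)) - 36) = 15*(-37 - 4*sqrt(5)) = -555 - 60*sqrt(5)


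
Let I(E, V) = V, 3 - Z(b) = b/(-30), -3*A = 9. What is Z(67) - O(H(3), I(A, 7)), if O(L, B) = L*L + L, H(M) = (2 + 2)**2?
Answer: -8003/30 ≈ -266.77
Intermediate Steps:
A = -3 (A = -1/3*9 = -3)
Z(b) = 3 + b/30 (Z(b) = 3 - b/(-30) = 3 - b*(-1)/30 = 3 - (-1)*b/30 = 3 + b/30)
H(M) = 16 (H(M) = 4**2 = 16)
O(L, B) = L + L**2 (O(L, B) = L**2 + L = L + L**2)
Z(67) - O(H(3), I(A, 7)) = (3 + (1/30)*67) - 16*(1 + 16) = (3 + 67/30) - 16*17 = 157/30 - 1*272 = 157/30 - 272 = -8003/30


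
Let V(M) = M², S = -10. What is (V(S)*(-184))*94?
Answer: -1729600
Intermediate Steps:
(V(S)*(-184))*94 = ((-10)²*(-184))*94 = (100*(-184))*94 = -18400*94 = -1729600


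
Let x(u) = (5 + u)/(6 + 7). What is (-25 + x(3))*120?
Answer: -38040/13 ≈ -2926.2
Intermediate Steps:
x(u) = 5/13 + u/13 (x(u) = (5 + u)/13 = (5 + u)*(1/13) = 5/13 + u/13)
(-25 + x(3))*120 = (-25 + (5/13 + (1/13)*3))*120 = (-25 + (5/13 + 3/13))*120 = (-25 + 8/13)*120 = -317/13*120 = -38040/13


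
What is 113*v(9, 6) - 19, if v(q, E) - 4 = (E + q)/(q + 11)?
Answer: 2071/4 ≈ 517.75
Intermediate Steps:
v(q, E) = 4 + (E + q)/(11 + q) (v(q, E) = 4 + (E + q)/(q + 11) = 4 + (E + q)/(11 + q))
113*v(9, 6) - 19 = 113*((44 + 6 + 5*9)/(11 + 9)) - 19 = 113*((44 + 6 + 45)/20) - 19 = 113*((1/20)*95) - 19 = 113*(19/4) - 19 = 2147/4 - 19 = 2071/4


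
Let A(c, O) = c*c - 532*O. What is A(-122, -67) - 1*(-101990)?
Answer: 152518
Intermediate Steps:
A(c, O) = c**2 - 532*O
A(-122, -67) - 1*(-101990) = ((-122)**2 - 532*(-67)) - 1*(-101990) = (14884 + 35644) + 101990 = 50528 + 101990 = 152518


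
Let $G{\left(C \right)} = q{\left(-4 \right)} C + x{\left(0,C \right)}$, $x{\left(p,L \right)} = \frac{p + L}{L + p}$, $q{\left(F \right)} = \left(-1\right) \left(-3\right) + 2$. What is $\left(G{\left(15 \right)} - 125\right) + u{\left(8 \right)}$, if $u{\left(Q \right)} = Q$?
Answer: $-41$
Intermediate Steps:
$q{\left(F \right)} = 5$ ($q{\left(F \right)} = 3 + 2 = 5$)
$x{\left(p,L \right)} = 1$ ($x{\left(p,L \right)} = \frac{L + p}{L + p} = 1$)
$G{\left(C \right)} = 1 + 5 C$ ($G{\left(C \right)} = 5 C + 1 = 1 + 5 C$)
$\left(G{\left(15 \right)} - 125\right) + u{\left(8 \right)} = \left(\left(1 + 5 \cdot 15\right) - 125\right) + 8 = \left(\left(1 + 75\right) - 125\right) + 8 = \left(76 - 125\right) + 8 = -49 + 8 = -41$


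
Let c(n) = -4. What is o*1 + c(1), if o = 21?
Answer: 17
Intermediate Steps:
o*1 + c(1) = 21*1 - 4 = 21 - 4 = 17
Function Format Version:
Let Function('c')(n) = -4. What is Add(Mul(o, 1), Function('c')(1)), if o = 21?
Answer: 17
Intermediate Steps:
Add(Mul(o, 1), Function('c')(1)) = Add(Mul(21, 1), -4) = Add(21, -4) = 17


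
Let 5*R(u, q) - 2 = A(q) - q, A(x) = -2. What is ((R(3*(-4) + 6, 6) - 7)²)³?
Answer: 4750104241/15625 ≈ 3.0401e+5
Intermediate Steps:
R(u, q) = -q/5 (R(u, q) = ⅖ + (-2 - q)/5 = ⅖ + (-⅖ - q/5) = -q/5)
((R(3*(-4) + 6, 6) - 7)²)³ = ((-⅕*6 - 7)²)³ = ((-6/5 - 7)²)³ = ((-41/5)²)³ = (1681/25)³ = 4750104241/15625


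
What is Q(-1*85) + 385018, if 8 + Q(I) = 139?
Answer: 385149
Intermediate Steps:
Q(I) = 131 (Q(I) = -8 + 139 = 131)
Q(-1*85) + 385018 = 131 + 385018 = 385149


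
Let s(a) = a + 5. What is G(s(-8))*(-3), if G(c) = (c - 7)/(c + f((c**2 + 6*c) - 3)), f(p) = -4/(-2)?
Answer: -30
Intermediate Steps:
f(p) = 2 (f(p) = -4*(-1/2) = 2)
s(a) = 5 + a
G(c) = (-7 + c)/(2 + c) (G(c) = (c - 7)/(c + 2) = (-7 + c)/(2 + c))
G(s(-8))*(-3) = ((-7 + (5 - 8))/(2 + (5 - 8)))*(-3) = ((-7 - 3)/(2 - 3))*(-3) = (-10/(-1))*(-3) = -1*(-10)*(-3) = 10*(-3) = -30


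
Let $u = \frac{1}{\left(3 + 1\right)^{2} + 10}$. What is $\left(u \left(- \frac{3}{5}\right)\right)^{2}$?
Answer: $\frac{9}{16900} \approx 0.00053254$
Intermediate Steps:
$u = \frac{1}{26}$ ($u = \frac{1}{4^{2} + 10} = \frac{1}{16 + 10} = \frac{1}{26} \approx 0.038462$)
$\left(u \left(- \frac{3}{5}\right)\right)^{2} = \left(\frac{\left(-3\right) \frac{1}{5}}{26}\right)^{2} = \left(\frac{1}{26} \left(- \frac{3}{5}\right)\right)^{2} = \left(- \frac{3}{130}\right)^{2} = \frac{9}{16900}$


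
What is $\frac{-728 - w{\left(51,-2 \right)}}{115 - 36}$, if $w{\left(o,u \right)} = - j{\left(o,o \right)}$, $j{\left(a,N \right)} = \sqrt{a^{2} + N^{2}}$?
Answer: $- \frac{728}{79} + \frac{51 \sqrt{2}}{79} \approx -8.3022$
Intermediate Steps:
$j{\left(a,N \right)} = \sqrt{N^{2} + a^{2}}$
$w{\left(o,u \right)} = - \sqrt{2} \sqrt{o^{2}}$ ($w{\left(o,u \right)} = - \sqrt{o^{2} + o^{2}} = - \sqrt{2 o^{2}} = - \sqrt{2} \sqrt{o^{2}}$)
$\frac{-728 - w{\left(51,-2 \right)}}{115 - 36} = \frac{-728 - - \sqrt{2} \sqrt{51^{2}}}{115 - 36} = \frac{-728 - - \sqrt{2} \sqrt{2601}}{79} = \left(-728 - \left(-1\right) \sqrt{2} \cdot 51\right) \frac{1}{79} = \left(-728 - - 51 \sqrt{2}\right) \frac{1}{79} = \left(-728 + 51 \sqrt{2}\right) \frac{1}{79} = - \frac{728}{79} + \frac{51 \sqrt{2}}{79}$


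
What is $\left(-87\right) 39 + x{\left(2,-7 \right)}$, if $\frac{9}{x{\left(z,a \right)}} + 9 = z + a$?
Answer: $- \frac{47511}{14} \approx -3393.6$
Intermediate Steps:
$x{\left(z,a \right)} = \frac{9}{-9 + a + z}$ ($x{\left(z,a \right)} = \frac{9}{-9 + \left(z + a\right)} = \frac{9}{-9 + \left(a + z\right)} = \frac{9}{-9 + a + z}$)
$\left(-87\right) 39 + x{\left(2,-7 \right)} = \left(-87\right) 39 + \frac{9}{-9 - 7 + 2} = -3393 + \frac{9}{-14} = -3393 + 9 \left(- \frac{1}{14}\right) = -3393 - \frac{9}{14} = - \frac{47511}{14}$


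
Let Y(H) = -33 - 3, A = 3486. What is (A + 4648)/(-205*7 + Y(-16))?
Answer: -8134/1471 ≈ -5.5296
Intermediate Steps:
Y(H) = -36
(A + 4648)/(-205*7 + Y(-16)) = (3486 + 4648)/(-205*7 - 36) = 8134/(-1435 - 36) = 8134/(-1471) = 8134*(-1/1471) = -8134/1471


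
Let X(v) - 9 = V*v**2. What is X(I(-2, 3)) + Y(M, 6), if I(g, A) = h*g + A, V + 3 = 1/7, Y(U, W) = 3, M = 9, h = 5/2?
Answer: 4/7 ≈ 0.57143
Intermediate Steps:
h = 5/2 (h = 5*(1/2) = 5/2 ≈ 2.5000)
V = -20/7 (V = -3 + 1/7 = -20/7 ≈ -2.8571)
I(g, A) = A + 5*g/2 (I(g, A) = 5*g/2 + A = A + 5*g/2)
X(v) = 9 - 20*v**2/7
X(I(-2, 3)) + Y(M, 6) = (9 - 20*(3 + (5/2)*(-2))**2/7) + 3 = (9 - 20*(3 - 5)**2/7) + 3 = (9 - 20/7*(-2)**2) + 3 = (9 - 20/7*4) + 3 = (9 - 80/7) + 3 = -17/7 + 3 = 4/7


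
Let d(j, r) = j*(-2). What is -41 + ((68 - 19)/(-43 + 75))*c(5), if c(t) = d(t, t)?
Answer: -901/16 ≈ -56.313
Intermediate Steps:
d(j, r) = -2*j
c(t) = -2*t
-41 + ((68 - 19)/(-43 + 75))*c(5) = -41 + ((68 - 19)/(-43 + 75))*(-2*5) = -41 + (49/32)*(-10) = -41 - 245/16 = -901/16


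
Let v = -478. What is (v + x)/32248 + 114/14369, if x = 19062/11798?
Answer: -18693305951/2733428549288 ≈ -0.0068388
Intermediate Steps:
x = 9531/5899 (x = 19062*(1/11798) = 9531/5899 ≈ 1.6157)
(v + x)/32248 + 114/14369 = (-478 + 9531/5899)/32248 + 114/14369 = -2810191/5899*1/32248 + 114*(1/14369) = -2810191/190230952 + 114/14369 = -18693305951/2733428549288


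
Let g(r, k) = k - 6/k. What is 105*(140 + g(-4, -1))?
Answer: 15225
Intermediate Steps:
g(r, k) = k - 6/k
105*(140 + g(-4, -1)) = 105*(140 + (-1 - 6/(-1))) = 105*(140 + (-1 - 6*(-1))) = 105*(140 + (-1 + 6)) = 105*(140 + 5) = 105*145 = 15225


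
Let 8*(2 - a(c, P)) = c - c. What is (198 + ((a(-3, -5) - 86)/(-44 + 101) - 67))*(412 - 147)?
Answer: 652165/19 ≈ 34325.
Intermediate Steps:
a(c, P) = 2 (a(c, P) = 2 - (c - c)/8 = 2 - ⅛*0 = 2 + 0 = 2)
(198 + ((a(-3, -5) - 86)/(-44 + 101) - 67))*(412 - 147) = (198 + ((2 - 86)/(-44 + 101) - 67))*(412 - 147) = (198 + (-84/57 - 67))*265 = (198 + (-84*1/57 - 67))*265 = (198 + (-28/19 - 67))*265 = (198 - 1301/19)*265 = (2461/19)*265 = 652165/19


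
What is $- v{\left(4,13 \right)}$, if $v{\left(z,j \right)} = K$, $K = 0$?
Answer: $0$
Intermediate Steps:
$v{\left(z,j \right)} = 0$
$- v{\left(4,13 \right)} = \left(-1\right) 0 = 0$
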